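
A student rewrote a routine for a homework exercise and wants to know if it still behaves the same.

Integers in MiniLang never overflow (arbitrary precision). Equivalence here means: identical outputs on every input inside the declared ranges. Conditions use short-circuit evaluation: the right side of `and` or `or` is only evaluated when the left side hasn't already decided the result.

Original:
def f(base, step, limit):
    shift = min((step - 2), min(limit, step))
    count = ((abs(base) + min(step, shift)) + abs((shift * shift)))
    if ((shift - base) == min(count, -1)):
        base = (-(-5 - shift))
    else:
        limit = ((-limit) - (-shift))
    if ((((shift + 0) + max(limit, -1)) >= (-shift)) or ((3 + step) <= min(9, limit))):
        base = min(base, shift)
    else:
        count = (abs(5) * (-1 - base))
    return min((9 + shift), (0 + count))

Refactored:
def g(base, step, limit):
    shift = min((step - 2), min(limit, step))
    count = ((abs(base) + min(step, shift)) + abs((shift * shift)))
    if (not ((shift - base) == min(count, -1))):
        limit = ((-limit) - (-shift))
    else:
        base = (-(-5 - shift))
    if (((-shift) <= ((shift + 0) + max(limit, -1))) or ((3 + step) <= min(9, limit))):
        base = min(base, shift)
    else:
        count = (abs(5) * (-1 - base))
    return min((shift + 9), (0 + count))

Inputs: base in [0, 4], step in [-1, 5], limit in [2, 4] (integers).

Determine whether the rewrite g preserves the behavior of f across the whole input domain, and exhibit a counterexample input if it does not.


Although comparison usage differs; and boolean connective usage differs, 105/105 inputs agree.
verdict: equivalent


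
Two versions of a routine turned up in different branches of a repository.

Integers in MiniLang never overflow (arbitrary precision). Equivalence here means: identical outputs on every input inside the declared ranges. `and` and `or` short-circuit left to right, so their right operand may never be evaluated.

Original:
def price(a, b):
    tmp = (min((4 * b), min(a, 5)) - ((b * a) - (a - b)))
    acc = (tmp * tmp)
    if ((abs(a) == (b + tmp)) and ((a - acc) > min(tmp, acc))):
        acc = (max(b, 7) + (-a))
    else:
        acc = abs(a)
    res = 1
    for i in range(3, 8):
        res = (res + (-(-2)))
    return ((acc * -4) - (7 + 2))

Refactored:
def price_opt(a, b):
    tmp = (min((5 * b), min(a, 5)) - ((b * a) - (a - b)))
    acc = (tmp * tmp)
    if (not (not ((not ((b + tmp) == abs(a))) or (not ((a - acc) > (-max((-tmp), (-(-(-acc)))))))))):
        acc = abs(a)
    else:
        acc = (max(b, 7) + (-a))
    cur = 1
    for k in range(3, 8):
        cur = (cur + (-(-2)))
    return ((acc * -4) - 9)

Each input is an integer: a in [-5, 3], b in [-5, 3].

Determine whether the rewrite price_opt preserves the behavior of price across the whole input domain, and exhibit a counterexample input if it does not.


The suspicious edit (`4` became `5`) never changes the result for any input inside the declared domain; all 81 inputs agree.
verdict: equivalent


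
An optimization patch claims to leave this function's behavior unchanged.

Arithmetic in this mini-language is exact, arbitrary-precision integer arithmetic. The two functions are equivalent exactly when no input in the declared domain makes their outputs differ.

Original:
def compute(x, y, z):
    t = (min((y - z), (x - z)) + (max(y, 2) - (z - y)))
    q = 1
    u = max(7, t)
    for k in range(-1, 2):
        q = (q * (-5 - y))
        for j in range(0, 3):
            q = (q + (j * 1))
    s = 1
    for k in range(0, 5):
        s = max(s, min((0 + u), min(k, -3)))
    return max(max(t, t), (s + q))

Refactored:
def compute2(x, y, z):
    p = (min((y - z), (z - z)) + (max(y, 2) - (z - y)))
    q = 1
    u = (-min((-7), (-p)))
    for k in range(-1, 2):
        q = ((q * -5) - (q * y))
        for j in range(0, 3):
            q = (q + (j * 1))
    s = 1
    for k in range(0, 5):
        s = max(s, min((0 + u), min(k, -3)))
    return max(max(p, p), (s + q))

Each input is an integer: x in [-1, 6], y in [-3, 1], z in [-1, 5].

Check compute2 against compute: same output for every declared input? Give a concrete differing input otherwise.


On input x=-1, y=0, z=0, compute returns 1 while compute2 returns 2.
verdict: not equivalent; witness: x=-1, y=0, z=0


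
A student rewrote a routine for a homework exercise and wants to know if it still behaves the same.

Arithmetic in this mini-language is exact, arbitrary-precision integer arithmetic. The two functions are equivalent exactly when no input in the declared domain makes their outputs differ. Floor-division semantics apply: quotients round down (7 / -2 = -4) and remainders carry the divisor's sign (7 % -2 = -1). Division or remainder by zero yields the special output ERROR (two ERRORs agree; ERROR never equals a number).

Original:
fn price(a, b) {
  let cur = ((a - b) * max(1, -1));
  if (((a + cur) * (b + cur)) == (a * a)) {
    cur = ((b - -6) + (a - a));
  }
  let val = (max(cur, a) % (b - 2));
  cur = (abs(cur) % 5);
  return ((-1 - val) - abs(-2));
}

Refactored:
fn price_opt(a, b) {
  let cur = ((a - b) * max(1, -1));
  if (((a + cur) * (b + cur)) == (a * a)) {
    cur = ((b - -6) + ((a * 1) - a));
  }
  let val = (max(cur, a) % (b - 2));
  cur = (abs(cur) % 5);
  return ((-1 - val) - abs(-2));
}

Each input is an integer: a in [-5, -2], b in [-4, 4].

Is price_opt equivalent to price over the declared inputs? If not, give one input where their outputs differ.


This is a faithful refactor — constant usage differs; arithmetic usage differs, but the computed results match everywhere.
One worked example (a=-2, b=-3) — price: cur=1, then (((a + cur) * (b + cur)) == (a * a)) is false, then val=-4, then cur=1, then returns 1; price_opt: cur=1, then (((a + cur) * (b + cur)) == (a * a)) is false, then val=-4, then cur=1, then returns 1; agreement on 1.
Every one of the 36 inputs gives matching results.
verdict: equivalent


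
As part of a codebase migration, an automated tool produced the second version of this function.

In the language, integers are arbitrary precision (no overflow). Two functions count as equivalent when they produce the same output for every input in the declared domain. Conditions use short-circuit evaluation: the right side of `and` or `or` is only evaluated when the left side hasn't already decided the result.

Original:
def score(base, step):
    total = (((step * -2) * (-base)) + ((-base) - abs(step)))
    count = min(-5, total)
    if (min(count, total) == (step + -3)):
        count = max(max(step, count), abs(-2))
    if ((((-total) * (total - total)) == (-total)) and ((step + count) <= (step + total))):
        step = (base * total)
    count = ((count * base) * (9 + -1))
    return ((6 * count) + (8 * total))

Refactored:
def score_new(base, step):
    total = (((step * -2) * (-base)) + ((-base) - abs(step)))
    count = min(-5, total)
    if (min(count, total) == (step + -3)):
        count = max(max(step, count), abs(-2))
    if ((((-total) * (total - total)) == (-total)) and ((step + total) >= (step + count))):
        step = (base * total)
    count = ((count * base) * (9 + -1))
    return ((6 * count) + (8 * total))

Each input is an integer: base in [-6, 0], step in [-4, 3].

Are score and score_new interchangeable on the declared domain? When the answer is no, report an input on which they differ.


Comparing the listings, the differences include: comparison usage differs.
Tracing base=-1, step=1: score: total = -2; count = -5; (min(count, total) == (step + -3)) -> false; ((((-total) * (total - total)) == (-total)) and ((step + count) <= (step + total))) -> false; count = 40; return 224 | score_new: total = -2; count = -5; (min(count, total) == (step + -3)) -> false; ((((-total) * (total - total)) == (-total)) and ((step + total) >= (step + count))) -> false; count = 40; return 224 — matching result 224.
Sweeping the whole domain (56 inputs) finds no disagreement.
verdict: equivalent


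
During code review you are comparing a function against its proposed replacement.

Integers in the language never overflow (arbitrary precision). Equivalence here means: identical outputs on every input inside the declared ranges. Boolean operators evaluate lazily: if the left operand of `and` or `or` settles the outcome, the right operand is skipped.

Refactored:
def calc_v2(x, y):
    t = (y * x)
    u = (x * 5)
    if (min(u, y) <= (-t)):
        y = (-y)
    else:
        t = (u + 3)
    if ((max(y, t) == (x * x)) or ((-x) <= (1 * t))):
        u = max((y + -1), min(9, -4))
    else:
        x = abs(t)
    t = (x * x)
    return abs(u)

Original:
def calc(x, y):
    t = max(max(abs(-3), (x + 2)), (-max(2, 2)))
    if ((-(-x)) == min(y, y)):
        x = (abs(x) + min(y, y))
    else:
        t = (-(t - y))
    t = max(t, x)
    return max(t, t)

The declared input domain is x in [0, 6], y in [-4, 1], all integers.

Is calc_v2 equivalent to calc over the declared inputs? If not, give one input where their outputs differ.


On input x=0, y=-4, calc returns 0 while calc_v2 returns 3.
verdict: not equivalent; witness: x=0, y=-4


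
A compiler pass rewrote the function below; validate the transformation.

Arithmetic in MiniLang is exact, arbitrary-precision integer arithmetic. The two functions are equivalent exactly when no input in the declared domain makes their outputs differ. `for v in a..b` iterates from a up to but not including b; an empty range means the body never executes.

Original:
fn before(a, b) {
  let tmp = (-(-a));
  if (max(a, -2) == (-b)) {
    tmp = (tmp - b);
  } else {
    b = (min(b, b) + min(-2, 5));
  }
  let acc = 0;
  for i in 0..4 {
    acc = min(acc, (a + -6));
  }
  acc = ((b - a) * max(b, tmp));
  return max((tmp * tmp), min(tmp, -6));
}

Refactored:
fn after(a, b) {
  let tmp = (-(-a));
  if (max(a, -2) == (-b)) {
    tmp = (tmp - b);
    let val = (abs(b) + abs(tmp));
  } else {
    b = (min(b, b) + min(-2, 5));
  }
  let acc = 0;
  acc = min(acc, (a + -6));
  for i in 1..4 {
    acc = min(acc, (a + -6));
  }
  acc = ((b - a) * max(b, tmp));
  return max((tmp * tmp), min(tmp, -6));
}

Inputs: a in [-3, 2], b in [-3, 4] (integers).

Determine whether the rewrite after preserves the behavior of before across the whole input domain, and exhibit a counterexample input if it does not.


Changes here: statement counts differ; and constant usage differs; and local variable names differ; and min/max/abs usage differs; and arithmetic usage differs; and loop structure differs; the full 48-point sweep finds no disagreement.
verdict: equivalent


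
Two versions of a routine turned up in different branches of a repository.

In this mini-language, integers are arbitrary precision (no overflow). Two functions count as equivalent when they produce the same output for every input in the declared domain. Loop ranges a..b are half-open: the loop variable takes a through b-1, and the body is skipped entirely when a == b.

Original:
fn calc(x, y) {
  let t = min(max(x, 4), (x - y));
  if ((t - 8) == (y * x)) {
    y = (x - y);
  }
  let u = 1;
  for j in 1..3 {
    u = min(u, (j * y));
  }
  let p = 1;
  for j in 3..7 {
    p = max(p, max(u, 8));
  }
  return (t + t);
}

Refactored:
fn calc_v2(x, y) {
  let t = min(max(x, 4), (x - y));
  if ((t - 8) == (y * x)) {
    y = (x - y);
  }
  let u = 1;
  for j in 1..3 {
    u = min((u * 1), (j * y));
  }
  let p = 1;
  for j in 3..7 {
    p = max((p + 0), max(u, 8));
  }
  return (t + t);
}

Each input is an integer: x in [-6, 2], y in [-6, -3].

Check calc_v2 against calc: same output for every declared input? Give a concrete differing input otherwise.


Reading the diff, among the changes: constant usage differs, and arithmetic usage differs.
Tracing x=2, y=-3: calc: t=4, then ((t - 8) == (y * x)) is false, then u=1, then (j=1), then u=-3, then (j=2), then u=-6, then p=1, then (j=3), then p=8, then (j=4), then p=8, then (j=5), then p=8, then (j=6), then p=8, then returns 8 | calc_v2: t=4, then ((t - 8) == (y * x)) is false, then u=1, then (j=1), then u=-3, then (j=2), then u=-6, then p=1, then (j=3), then p=8, then (j=4), then p=8, then (j=5), then p=8, then (j=6), then p=8, then returns 8 — matching result 8.
Checked all 36 inputs in the declared domain: the outputs agree on every one.
verdict: equivalent


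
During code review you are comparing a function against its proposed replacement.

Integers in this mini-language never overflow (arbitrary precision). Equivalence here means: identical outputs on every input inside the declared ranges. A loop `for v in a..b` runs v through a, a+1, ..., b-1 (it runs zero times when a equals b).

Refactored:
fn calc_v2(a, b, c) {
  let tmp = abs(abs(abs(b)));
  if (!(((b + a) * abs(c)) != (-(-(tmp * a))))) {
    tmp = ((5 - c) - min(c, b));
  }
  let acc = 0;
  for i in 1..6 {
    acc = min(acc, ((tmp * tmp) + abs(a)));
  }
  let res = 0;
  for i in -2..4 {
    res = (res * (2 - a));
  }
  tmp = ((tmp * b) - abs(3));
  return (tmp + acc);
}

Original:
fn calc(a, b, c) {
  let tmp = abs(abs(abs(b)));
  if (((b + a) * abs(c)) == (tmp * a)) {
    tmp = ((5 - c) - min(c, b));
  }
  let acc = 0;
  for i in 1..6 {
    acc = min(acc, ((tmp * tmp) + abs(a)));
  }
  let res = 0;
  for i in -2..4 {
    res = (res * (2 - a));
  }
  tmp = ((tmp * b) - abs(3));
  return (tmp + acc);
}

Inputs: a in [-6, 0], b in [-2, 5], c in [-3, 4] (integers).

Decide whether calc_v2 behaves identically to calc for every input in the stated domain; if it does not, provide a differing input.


Behavior is preserved: although comparison usage differs, and boolean connective usage differs, the outputs never diverge.
Spot check at a=-2, b=3, c=4 — calc: tmp = 3; (((b + a) * abs(c)) == (tmp * a)) -> false; acc = 0; [i=1]; acc = 0; [i=2]; acc = 0; [i=3]; acc = 0; [i=4]; acc = 0; [i=5]; acc = 0; res = 0; [i=-2]; res = 0; [i=-1]; res = 0; [i=0]; res = 0; [i=1]; res = 0; [i=2]; res = 0; [i=3]; res = 0; tmp = 6; return 6. calc_v2: tmp = 3; (!(((b + a) * abs(c)) != (-(-(tmp * a))))) -> false; acc = 0; [i=1]; acc = 0; [i=2]; acc = 0; [i=3]; acc = 0; [i=4]; acc = 0; [i=5]; acc = 0; res = 0; [i=-2]; res = 0; [i=-1]; res = 0; [i=0]; res = 0; [i=1]; res = 0; [i=2]; res = 0; [i=3]; res = 0; tmp = 6; return 6. Both give 6.
Across all 448 domain points the two functions coincide.
verdict: equivalent


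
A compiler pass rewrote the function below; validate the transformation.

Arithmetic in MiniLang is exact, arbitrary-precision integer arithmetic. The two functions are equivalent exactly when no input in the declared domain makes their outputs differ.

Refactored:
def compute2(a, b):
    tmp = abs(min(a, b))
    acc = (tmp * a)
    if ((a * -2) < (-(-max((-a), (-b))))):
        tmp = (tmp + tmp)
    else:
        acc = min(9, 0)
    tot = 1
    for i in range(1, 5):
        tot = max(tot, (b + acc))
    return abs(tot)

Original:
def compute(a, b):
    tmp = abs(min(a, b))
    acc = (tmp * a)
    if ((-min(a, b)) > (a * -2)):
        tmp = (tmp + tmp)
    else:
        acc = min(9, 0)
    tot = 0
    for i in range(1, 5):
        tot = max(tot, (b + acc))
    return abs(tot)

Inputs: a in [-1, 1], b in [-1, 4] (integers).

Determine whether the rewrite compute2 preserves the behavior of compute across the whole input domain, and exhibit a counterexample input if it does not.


At a=-1, b=-1: compute gives 0, compute2 gives 1.
verdict: not equivalent; witness: a=-1, b=-1


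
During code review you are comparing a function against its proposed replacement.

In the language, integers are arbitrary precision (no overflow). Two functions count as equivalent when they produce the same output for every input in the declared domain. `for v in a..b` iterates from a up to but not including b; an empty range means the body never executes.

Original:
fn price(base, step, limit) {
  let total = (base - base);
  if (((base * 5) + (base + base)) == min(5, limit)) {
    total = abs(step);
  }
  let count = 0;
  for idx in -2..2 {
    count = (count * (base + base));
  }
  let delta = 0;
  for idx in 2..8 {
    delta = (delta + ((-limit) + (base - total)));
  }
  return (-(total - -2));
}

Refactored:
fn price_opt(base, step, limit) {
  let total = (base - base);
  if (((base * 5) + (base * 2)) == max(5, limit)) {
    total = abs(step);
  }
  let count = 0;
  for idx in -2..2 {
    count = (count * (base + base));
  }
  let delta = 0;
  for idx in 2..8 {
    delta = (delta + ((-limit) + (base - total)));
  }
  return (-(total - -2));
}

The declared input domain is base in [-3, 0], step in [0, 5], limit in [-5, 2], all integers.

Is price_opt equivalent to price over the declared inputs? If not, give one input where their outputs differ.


There is a counterexample at base=0, step=1, limit=0: -3 on one side, -2 on the other.
price: total=0, then (((base * 5) + (base + base)) == min(5, limit)) is true, then total=1, then count=0, then (idx=-2), then count=0, then (idx=-1), then count=0, then (idx=0), then count=0, then (idx=1), then count=0, then delta=0, then (idx=2), then delta=-1, then (idx=3), then delta=-2, then (idx=4), then delta=-3, then (idx=5), then delta=-4, then (idx=6), then delta=-5, then (idx=7), then delta=-6, then returns -3
price_opt: total=0, then (((base * 5) + (base * 2)) == max(5, limit)) is false, then count=0, then (idx=-2), then count=0, then (idx=-1), then count=0, then (idx=0), then count=0, then (idx=1), then count=0, then delta=0, then (idx=2), then delta=0, then (idx=3), then delta=0, then (idx=4), then delta=0, then (idx=5), then delta=0, then (idx=6), then delta=0, then (idx=7), then delta=0, then returns -2
verdict: not equivalent; witness: base=0, step=1, limit=0


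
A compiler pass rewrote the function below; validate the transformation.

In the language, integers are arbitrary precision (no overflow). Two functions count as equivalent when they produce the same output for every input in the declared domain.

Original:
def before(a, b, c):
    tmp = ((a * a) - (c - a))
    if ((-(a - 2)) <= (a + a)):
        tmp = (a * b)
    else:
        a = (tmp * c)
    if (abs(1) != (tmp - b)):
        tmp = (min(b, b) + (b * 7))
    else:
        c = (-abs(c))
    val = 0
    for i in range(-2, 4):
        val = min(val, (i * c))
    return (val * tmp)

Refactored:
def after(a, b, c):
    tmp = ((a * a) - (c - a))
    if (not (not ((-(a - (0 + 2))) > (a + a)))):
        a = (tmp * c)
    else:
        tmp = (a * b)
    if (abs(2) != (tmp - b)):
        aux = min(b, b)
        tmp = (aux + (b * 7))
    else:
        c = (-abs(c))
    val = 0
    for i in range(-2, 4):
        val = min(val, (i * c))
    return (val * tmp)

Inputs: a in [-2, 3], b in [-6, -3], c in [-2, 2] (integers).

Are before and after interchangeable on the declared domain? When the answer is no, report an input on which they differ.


There is a counterexample at a=-1, b=-4, c=2: 128 on one side, 12 on the other.
before: tmp becomes -2; next ((-(a - 2)) <= (a + a)) evaluates to false; next a becomes -4; next (abs(1) != (tmp - b)) evaluates to true; next tmp becomes -32; next val becomes 0; next at i=-2:; next val becomes -4; next at i=-1:; next val becomes -4; next at i=0:; next val becomes -4; next at i=1:; next val becomes -4; next at i=2:; next val becomes -4; next at i=3:; next val becomes -4; next final value 128
after: tmp becomes -2; next (not (not ((-(a - (0 + 2))) > (a + a)))) evaluates to true; next a becomes -4; next (abs(2) != (tmp - b)) evaluates to false; next c becomes -2; next val becomes 0; next at i=-2:; next val becomes 0; next at i=-1:; next val becomes 0; next at i=0:; next val becomes 0; next at i=1:; next val becomes -2; next at i=2:; next val becomes -4; next at i=3:; next val becomes -6; next final value 12
verdict: not equivalent; witness: a=-1, b=-4, c=2


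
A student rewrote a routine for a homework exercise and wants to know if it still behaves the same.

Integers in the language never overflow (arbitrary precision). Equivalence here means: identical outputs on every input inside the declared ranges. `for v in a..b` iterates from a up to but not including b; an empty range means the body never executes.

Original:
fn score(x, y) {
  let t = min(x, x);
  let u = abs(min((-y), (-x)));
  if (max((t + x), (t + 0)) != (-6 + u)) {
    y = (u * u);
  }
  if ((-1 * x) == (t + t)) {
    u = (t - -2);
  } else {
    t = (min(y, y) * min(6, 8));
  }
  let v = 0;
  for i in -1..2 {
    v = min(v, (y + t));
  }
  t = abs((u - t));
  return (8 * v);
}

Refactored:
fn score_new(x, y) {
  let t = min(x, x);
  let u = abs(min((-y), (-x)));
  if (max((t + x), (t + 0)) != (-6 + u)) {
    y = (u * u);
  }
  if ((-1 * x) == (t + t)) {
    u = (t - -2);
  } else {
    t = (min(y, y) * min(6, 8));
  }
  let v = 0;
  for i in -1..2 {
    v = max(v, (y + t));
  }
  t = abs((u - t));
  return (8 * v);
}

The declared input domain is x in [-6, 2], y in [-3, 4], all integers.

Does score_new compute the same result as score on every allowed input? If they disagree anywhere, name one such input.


Try x=-6, y=-3.
score: t=-6, then u=3, then (max((t + x), (t + 0)) != (-6 + u)) is true, then y=9, then ((-1 * x) == (t + t)) is false, then t=54, then v=0, then (i=-1), then v=0, then (i=0), then v=0, then (i=1), then v=0, then t=51, then returns 0
score_new: t=-6, then u=3, then (max((t + x), (t + 0)) != (-6 + u)) is true, then y=9, then ((-1 * x) == (t + t)) is false, then t=54, then v=0, then (i=-1), then v=63, then (i=0), then v=63, then (i=1), then v=63, then t=51, then returns 504
0 vs 504 — the two versions disagree here.
verdict: not equivalent; witness: x=-6, y=-3


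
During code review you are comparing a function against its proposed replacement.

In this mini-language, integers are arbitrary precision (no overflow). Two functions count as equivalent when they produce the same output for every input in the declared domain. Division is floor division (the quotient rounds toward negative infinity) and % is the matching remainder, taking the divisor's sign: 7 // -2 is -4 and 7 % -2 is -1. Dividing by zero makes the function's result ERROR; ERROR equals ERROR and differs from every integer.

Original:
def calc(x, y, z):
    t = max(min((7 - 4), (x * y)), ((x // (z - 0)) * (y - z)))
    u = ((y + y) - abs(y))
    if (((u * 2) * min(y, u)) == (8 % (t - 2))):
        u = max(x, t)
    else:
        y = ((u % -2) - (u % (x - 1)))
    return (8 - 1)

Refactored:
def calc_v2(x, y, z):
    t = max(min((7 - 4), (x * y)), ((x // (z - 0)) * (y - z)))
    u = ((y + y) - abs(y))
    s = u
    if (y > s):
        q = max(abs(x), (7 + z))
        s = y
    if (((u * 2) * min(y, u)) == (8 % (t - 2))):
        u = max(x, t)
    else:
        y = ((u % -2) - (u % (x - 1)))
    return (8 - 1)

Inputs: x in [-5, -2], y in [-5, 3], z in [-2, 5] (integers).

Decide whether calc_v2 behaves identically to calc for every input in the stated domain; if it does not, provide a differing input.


Reading the diff, among the changes: statement counts differ, and local variable names differ, and branching structure differs, and arithmetic usage differs, and min/max/abs usage differs, and constant usage differs, and comparison usage differs.
One worked example (x=-4, y=-3, z=0) — calc: divide-by-zero, output ERROR; calc_v2: divide-by-zero, output ERROR; agreement on ERROR.
Checked all 288 inputs in the declared domain: the outputs agree on every one.
verdict: equivalent


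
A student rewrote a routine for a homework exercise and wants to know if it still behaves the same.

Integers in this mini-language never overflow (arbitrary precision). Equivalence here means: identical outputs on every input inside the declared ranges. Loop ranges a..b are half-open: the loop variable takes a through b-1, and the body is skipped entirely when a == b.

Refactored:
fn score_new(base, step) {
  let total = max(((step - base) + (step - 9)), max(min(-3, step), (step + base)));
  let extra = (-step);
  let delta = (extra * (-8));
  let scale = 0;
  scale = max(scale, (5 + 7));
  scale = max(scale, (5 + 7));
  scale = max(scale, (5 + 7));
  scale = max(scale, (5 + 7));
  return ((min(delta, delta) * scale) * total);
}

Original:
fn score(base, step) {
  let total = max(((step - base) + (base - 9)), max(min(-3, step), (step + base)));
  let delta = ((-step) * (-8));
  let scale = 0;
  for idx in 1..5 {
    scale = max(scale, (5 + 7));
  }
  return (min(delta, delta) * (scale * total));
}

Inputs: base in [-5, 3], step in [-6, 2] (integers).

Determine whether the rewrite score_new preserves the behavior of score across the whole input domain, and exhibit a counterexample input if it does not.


Try base=-5, step=1.
score: total := -3 | delta := 8 | scale := 0 | iter idx=1: | scale := 12 | iter idx=2: | scale := 12 | iter idx=3: | scale := 12 | iter idx=4: | scale := 12 | result -288
score_new: total := -2 | extra := -1 | delta := 8 | scale := 0 | scale := 12 | scale := 12 | scale := 12 | scale := 12 | result -192
-288 vs -192 — the two versions disagree here.
verdict: not equivalent; witness: base=-5, step=1


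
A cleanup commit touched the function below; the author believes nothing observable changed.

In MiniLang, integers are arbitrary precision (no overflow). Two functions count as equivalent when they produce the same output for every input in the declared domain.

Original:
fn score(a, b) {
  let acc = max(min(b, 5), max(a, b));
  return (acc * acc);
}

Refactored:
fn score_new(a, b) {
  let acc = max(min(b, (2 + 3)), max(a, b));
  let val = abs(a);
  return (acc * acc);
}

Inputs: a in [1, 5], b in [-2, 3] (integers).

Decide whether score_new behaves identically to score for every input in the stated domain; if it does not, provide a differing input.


The two are interchangeable: local variable names differ, plus min/max/abs usage differs, plus statement counts differ, plus constant usage differs, plus arithmetic usage differs, and every declared input agrees.
As a probe, take a=3, b=1: score runs acc = 3; return 9; score_new runs acc = 3; val = 3; return 9; both end at 9.
Every one of the 30 inputs gives matching results.
verdict: equivalent


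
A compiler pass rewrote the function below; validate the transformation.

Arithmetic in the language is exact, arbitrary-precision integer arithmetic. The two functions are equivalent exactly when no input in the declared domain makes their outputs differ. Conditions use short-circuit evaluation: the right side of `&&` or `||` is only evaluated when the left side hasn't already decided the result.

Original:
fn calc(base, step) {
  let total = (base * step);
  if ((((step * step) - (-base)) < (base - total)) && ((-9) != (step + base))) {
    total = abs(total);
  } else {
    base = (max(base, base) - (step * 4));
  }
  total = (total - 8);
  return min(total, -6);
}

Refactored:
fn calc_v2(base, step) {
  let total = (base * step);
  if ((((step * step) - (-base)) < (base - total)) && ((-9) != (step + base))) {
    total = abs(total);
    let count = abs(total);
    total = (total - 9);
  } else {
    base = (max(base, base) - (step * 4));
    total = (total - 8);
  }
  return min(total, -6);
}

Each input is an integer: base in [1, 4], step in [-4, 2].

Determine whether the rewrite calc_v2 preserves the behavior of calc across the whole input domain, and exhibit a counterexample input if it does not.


Take base=2, step=-1.
calc: total := -2 | ((((step * step) - (-base)) < (base - total)) && ((-9) != (step + base))): true | total := 2 | total := -6 | result -6
calc_v2: total := -2 | ((((step * step) - (-base)) < (base - total)) && ((-9) != (step + base))): true | total := 2 | count := 2 | total := -7 | result -7
-6 against -7: the behavior changed.
verdict: not equivalent; witness: base=2, step=-1


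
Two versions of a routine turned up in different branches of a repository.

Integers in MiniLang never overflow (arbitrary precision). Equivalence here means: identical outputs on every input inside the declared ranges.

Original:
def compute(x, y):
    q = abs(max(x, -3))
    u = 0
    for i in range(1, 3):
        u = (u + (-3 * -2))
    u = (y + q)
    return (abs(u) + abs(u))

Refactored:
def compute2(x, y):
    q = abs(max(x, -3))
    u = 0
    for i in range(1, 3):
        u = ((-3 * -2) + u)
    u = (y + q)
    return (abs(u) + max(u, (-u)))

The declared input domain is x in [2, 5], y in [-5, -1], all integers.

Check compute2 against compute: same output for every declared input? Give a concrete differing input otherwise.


Comparing the listings, the differences include: min/max/abs usage differs.
As a probe, take x=4, y=-1: compute runs q = 4; u = 0; [i=1]; u = 6; [i=2]; u = 12; u = 3; return 6; compute2 runs q = 4; u = 0; [i=1]; u = 6; [i=2]; u = 12; u = 3; return 6; both end at 6.
An exhaustive pass over the 20 declared inputs shows identical outputs.
verdict: equivalent


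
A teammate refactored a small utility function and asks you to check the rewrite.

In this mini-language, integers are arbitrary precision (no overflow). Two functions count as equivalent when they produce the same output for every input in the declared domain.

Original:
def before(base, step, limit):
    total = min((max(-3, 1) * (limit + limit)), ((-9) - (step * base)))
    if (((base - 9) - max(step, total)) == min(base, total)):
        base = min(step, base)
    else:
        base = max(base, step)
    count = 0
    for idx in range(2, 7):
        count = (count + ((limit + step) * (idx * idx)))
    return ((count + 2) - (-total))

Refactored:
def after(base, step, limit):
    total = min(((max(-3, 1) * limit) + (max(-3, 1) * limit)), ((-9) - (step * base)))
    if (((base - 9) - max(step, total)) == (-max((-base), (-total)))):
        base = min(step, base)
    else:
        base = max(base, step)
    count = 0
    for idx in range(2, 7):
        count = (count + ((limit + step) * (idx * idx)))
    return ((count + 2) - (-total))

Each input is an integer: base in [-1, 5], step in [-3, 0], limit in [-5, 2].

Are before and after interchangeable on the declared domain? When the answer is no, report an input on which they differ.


Side by side, the visible changes include: min/max/abs usage differs, and constant usage differs, and arithmetic usage differs.
Spot check at base=-1, step=-2, limit=-3 — before: total := -11 | (((base - 9) - max(step, total)) == min(base, total)): false | base := -1 | count := 0 | iter idx=2: | count := -20 | iter idx=3: | count := -65 | iter idx=4: | count := -145 | iter idx=5: | count := -270 | iter idx=6: | count := -450 | result -459. after: total := -11 | (((base - 9) - max(step, total)) == (-max((-base), (-total)))): false | base := -1 | count := 0 | iter idx=2: | count := -20 | iter idx=3: | count := -65 | iter idx=4: | count := -145 | iter idx=5: | count := -270 | iter idx=6: | count := -450 | result -459. Both give -459.
Sweeping the whole domain (224 inputs) finds no disagreement.
verdict: equivalent


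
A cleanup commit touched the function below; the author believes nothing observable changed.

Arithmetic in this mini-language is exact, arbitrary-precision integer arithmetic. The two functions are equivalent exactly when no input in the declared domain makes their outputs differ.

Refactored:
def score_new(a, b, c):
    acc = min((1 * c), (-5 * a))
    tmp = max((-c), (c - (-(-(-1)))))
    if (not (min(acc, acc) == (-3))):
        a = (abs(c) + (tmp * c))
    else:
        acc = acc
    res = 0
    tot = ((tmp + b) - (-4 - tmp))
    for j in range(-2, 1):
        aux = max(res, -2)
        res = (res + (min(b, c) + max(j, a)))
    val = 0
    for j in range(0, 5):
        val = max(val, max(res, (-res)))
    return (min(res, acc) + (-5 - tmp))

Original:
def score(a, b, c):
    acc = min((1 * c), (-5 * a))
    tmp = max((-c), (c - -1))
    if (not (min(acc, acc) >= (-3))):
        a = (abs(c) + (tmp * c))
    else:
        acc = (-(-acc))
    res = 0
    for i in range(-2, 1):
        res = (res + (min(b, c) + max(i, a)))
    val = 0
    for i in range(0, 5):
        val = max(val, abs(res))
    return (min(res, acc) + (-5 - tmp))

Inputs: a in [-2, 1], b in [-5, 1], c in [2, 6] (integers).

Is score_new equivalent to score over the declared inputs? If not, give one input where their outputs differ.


a=-2, b=-5, c=2 yields -26 from score but -6 from score_new.
verdict: not equivalent; witness: a=-2, b=-5, c=2


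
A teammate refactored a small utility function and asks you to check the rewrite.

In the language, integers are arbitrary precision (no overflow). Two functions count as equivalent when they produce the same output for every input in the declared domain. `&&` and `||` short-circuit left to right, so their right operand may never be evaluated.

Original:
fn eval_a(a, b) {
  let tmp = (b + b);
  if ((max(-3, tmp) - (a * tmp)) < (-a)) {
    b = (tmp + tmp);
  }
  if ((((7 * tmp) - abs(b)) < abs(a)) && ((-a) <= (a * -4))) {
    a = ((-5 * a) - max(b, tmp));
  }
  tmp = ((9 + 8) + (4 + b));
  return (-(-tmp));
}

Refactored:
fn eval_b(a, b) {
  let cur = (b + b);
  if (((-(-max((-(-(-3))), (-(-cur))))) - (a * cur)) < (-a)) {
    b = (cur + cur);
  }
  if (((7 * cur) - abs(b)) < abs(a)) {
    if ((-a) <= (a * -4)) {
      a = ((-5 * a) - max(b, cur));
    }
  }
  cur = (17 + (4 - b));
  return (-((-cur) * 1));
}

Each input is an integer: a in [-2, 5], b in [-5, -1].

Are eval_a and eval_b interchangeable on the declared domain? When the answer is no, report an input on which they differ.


On input a=-2, b=-5, eval_a returns 1 while eval_b returns 41.
verdict: not equivalent; witness: a=-2, b=-5


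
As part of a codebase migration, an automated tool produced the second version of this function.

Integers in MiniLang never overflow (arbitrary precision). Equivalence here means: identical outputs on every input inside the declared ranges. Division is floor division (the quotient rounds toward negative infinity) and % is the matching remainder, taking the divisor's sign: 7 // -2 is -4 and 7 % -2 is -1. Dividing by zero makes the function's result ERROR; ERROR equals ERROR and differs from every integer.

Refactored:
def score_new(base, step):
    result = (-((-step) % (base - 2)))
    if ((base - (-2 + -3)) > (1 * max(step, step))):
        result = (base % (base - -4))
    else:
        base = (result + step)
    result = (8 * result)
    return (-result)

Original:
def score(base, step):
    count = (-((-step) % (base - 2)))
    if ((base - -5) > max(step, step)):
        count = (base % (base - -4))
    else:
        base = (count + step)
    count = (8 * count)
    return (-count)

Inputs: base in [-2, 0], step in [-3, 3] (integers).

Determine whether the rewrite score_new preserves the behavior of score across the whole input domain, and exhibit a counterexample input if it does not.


Side by side, the visible changes include: local variable names differ; constant usage differs; arithmetic usage differs.
As a probe, take base=-2, step=-3: score runs count becomes 1; next ((base - -5) > max(step, step)) evaluates to true; next count becomes 0; next count becomes 0; next final value 0; score_new runs result becomes 1; next ((base - (-2 + -3)) > (1 * max(step, step))) evaluates to true; next result becomes 0; next result becomes 0; next final value 0; both end at 0.
Sweeping the whole domain (21 inputs) finds no disagreement.
verdict: equivalent


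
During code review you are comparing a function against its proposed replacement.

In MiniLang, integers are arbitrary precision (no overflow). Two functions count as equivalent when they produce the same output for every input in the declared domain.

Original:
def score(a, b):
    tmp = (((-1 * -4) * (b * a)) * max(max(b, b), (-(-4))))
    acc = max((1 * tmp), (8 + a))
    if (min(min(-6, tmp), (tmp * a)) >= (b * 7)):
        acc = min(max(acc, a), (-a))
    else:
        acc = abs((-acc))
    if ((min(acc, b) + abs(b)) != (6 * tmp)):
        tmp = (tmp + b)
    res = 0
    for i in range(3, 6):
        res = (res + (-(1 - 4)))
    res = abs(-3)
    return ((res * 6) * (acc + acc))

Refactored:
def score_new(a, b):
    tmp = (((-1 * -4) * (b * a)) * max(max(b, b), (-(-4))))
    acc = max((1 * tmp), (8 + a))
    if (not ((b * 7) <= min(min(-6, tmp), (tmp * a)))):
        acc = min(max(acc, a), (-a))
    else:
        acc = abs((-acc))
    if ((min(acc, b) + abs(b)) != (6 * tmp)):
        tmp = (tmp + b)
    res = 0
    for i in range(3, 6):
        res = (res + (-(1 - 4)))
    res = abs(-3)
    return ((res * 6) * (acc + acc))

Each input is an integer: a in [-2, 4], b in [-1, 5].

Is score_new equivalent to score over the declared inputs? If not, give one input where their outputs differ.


Evaluate both at a=-2, b=-1.
score: tmp = 32; acc = 32; (min(min(-6, tmp), (tmp * a)) >= (b * 7)) -> false; acc = 32; ((min(acc, b) + abs(b)) != (6 * tmp)) -> true; tmp = 31; res = 0; [i=3]; res = 3; [i=4]; res = 6; [i=5]; res = 9; res = 3; return 1152
score_new: tmp = 32; acc = 32; (not ((b * 7) <= min(min(-6, tmp), (tmp * a)))) -> true; acc = 2; ((min(acc, b) + abs(b)) != (6 * tmp)) -> true; tmp = 31; res = 0; [i=3]; res = 3; [i=4]; res = 6; [i=5]; res = 9; res = 3; return 72
1152 against 72: the behavior changed.
verdict: not equivalent; witness: a=-2, b=-1


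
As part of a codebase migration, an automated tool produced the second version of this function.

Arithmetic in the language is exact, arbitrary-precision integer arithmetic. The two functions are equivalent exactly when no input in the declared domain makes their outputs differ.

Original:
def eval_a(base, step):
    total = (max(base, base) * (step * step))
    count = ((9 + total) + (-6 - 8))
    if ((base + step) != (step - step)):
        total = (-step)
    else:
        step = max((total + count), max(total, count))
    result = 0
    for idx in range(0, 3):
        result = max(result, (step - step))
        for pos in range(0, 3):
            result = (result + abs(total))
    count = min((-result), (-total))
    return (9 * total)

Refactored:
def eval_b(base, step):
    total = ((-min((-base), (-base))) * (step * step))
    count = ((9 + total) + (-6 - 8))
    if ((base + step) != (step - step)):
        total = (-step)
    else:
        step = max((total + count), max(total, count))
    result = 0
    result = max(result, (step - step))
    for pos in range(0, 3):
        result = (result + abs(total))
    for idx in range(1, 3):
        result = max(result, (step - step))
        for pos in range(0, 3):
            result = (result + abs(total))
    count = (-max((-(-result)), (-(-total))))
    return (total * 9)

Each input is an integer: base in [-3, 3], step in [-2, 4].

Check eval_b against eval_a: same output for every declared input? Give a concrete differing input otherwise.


The two are interchangeable: arithmetic usage differs, min/max/abs usage differs, loop structure differs, statement counts differ, and every declared input agrees.
Tracing base=1, step=4: eval_a: total = 16; count = 11; ((base + step) != (step - step)) -> true; total = -4; result = 0; [idx=0]; result = 0; [pos=0]; result = 4; [pos=1]; result = 8; [pos=2]; result = 12; [idx=1]; result = 12; [pos=0]; result = 16; [pos=1]; result = 20; [pos=2]; result = 24; [idx=2]; result = 24; [pos=0]; result = 28; [pos=1]; result = 32; [pos=2]; result = 36; count = -36; return -36 | eval_b: total = 16; count = 11; ((base + step) != (step - step)) -> true; total = -4; result = 0; result = 0; [pos=0]; result = 4; [pos=1]; result = 8; [pos=2]; result = 12; [idx=1]; result = 12; [pos=0]; result = 16; [pos=1]; result = 20; [pos=2]; result = 24; [idx=2]; result = 24; [pos=0]; result = 28; [pos=1]; result = 32; [pos=2]; result = 36; count = -36; return -36 — matching result -36.
Every one of the 49 inputs gives matching results.
verdict: equivalent


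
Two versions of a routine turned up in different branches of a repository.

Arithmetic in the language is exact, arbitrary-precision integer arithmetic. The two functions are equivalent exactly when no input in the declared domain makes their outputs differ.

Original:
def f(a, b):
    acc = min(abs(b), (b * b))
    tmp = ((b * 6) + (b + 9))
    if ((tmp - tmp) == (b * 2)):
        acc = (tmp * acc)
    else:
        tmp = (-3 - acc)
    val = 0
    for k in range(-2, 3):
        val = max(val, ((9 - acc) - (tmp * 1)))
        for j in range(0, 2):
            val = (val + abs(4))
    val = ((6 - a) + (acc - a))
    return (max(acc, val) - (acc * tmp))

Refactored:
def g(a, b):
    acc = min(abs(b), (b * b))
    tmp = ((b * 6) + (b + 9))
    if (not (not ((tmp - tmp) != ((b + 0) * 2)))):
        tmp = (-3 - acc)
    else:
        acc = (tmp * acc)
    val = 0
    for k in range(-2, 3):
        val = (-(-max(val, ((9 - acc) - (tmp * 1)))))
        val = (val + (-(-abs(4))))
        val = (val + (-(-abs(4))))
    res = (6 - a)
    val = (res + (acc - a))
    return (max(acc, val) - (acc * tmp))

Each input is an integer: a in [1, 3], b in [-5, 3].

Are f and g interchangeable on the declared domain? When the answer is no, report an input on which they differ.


Comparing the listings, the differences include: min/max/abs usage differs, and local variable names differ, and loop structure differs, and boolean connective usage differs, and constant usage differs, and arithmetic usage differs, and statement counts differ, and comparison usage differs.
One worked example (a=2, b=2) — f: acc=2, then tmp=23, then ((tmp - tmp) == (b * 2)) is false, then tmp=-5, then val=0, then (k=-2), then val=12, then (j=0), then val=16, then (j=1), then val=20, then (k=-1), then val=20, then (j=0), then val=24, then (j=1), then val=28, then (k=0), then val=28, then (j=0), then val=32, then (j=1), then val=36, then (k=1), then val=36, then (j=0), then val=40, then (j=1), then val=44, then (k=2), then val=44, then (j=0), then val=48, then (j=1), then val=52, then val=4, then returns 14; g: acc=2, then tmp=23, then (not (not ((tmp - tmp) != ((b + 0) * 2)))) is true, then tmp=-5, then val=0, then (k=-2), then val=12, then val=16, then val=20, then (k=-1), then val=20, then val=24, then val=28, then (k=0), then val=28, then val=32, then val=36, then (k=1), then val=36, then val=40, then val=44, then (k=2), then val=44, then val=48, then val=52, then res=4, then val=4, then returns 14; agreement on 14.
An exhaustive pass over the 27 declared inputs shows identical outputs.
verdict: equivalent
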